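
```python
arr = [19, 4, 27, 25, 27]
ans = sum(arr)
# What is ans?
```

Trace:
`arr = [19, 4, 27, 25, 27]` → arr = [19, 4, 27, 25, 27]
`ans = sum(arr)` → ans = 102
So ans = 102

Answer: 102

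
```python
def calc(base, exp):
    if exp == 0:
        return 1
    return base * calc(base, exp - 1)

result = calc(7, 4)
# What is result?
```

calc(7, 4) = 7 * 7 * 7 * 7 = 2401

Answer: 2401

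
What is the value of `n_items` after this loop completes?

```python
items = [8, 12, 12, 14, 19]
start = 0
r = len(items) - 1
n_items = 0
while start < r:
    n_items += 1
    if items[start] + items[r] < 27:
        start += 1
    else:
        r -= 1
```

Steps to find pair summing to 27
`n_items` takes the values: 0 → 1 → 2 → 3 → 4

Answer: 4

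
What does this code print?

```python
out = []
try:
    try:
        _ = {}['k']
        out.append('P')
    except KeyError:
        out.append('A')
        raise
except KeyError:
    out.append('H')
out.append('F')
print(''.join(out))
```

Execution trace: 'A' (inner except KeyError) → 'H' (outer except KeyError) → 'F' (after the try/except). Output: AHF

Answer: AHF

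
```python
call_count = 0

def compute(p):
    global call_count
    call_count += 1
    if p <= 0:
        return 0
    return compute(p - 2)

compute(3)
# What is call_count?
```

Linear recursion stepping by 2: 3 calls from p=3 down to ≤0.

Answer: 3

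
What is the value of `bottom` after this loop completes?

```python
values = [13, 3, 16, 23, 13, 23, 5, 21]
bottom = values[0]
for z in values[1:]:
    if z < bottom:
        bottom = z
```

Minimum of [13, 3, 16, 23, 13, 23, 5, 21]
`bottom` takes the values: 13 → 3

Answer: 3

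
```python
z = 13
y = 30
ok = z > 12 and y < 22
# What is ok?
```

Trace:
`z = 13` → z = 13
`y = 30` → y = 30
`ok = z > 12 and y < 22` → ok = False
So ok = False

Answer: False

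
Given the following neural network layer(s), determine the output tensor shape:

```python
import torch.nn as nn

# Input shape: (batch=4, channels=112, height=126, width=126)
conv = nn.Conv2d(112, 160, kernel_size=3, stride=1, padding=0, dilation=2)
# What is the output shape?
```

Input: (4, 112, 126, 126) -> Output: (4, 160, 122, 122)

Answer: (4, 160, 122, 122)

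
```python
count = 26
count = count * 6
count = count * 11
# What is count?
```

Trace:
`count = 26` → count = 26
`count = count * 6` → count = 156
`count = count * 11` → count = 1716
So count = 1716

Answer: 1716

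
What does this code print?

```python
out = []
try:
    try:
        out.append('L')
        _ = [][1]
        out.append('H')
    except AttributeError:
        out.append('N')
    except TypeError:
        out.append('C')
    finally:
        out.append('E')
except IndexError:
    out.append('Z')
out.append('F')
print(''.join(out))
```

Execution trace: 'L' (try body) → 'E' (finally) → 'Z' (outer except IndexError) → 'F' (after the try/except). Output: LEZF

Answer: LEZF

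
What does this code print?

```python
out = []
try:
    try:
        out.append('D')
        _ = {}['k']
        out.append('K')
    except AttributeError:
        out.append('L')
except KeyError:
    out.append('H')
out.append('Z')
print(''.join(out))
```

Execution trace: 'D' (try body) → 'H' (outer except KeyError) → 'Z' (after the try/except). Output: DHZ

Answer: DHZ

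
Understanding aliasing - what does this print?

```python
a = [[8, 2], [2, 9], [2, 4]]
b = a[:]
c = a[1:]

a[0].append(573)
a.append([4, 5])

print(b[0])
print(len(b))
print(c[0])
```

Key concept: slice with nested mutation.
Step by step:
`a = [[8, 2], [2, 9], [2, 4]]` → a = [[8, 2], [2, 9], [2, 4]]
`b = a[:]` → b = [[8, 2], [2, 9], [2, 4]]
`c = a[1:]` → c = [[2, 9], [2, 4]]
`a[0].append(573)` → a = [[8, 2, 573], [2, 9], [2, 4]]; b = [[8, 2, 573], [2, 9], [2, 4]]
`a.append([4, 5])` → a = [[8, 2, 573], [2, 9], [2, 4], [4, 5]]
`print(b[0])` → prints [8, 2, 573]
`print(len(b))` → prints 3
`print(c[0])` → prints [2, 9]

Answer:
[8, 2, 573]
3
[2, 9]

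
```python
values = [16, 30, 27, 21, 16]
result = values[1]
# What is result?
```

Trace:
`values = [16, 30, 27, 21, 16]` → values = [16, 30, 27, 21, 16]
`result = values[1]` → result = 30
So result = 30

Answer: 30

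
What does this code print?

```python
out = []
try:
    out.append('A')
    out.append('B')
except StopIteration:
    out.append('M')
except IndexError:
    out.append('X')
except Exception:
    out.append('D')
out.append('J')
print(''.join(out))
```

Execution trace: 'A' (try body) → 'B' (try body, no exception) → 'J' (after the try/except). Output: ABJ

Answer: ABJ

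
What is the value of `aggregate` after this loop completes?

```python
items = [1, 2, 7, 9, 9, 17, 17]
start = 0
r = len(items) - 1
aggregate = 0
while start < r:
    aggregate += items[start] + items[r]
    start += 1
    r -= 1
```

Sum of pairs from ends
`aggregate` takes the values: 0 → 18 → 37 → 53

Answer: 53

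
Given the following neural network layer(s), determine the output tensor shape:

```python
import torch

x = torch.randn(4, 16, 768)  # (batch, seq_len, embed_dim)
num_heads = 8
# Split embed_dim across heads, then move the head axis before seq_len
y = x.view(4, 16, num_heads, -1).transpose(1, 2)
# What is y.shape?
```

Input: (4, 16, 768) -> head_dim = 768 // 8 = 96; after view: (4, 16, 8, 96) -> after transpose(1, 2): (4, 8, 16, 96) -> Output: (4, 8, 16, 96)

Answer: (4, 8, 16, 96)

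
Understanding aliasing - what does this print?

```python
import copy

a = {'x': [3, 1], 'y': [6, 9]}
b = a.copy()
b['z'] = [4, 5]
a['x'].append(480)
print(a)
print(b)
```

Key concept: shallow copy of dict with mutable values.
Step by step:
`a = {'x': [3, 1], 'y': [6, 9]}` → a = {'x': [3, 1], 'y': [6, 9]}
`b = a.copy()` → b = {'x': [3, 1], 'y': [6, 9]}
`b['z'] = [4, 5]` → b = {'x': [3, 1], 'y': [6, 9], 'z': [4, 5]}
`a['x'].append(480)` → a = {'x': [3, 1, 480], 'y': [6, 9]}; b = {'x': [3, 1, 480], 'y': [6, 9], 'z': [4, 5]}
`print(a)` → prints {'x': [3, 1, 480], 'y': [6, 9]}
`print(b)` → prints {'x': [3, 1, 480], 'y': [6, 9], 'z': [4, 5]}

Answer:
{'x': [3, 1, 480], 'y': [6, 9]}
{'x': [3, 1, 480], 'y': [6, 9], 'z': [4, 5]}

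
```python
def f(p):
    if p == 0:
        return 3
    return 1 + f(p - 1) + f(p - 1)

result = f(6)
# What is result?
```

f(p) = 1 + 2·f(p-1), f(0)=3. Closed form: (3+1)·2^6 - 1 = 255.

Answer: 255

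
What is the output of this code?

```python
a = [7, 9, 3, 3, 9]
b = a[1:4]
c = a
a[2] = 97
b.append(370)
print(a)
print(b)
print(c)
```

Key concept: slice vs alias.
Step by step:
`a = [7, 9, 3, 3, 9]` → a = [7, 9, 3, 3, 9]
`b = a[1:4]` → b = [9, 3, 3]
`c = a` → c = [7, 9, 3, 3, 9] (same object as a)
`a[2] = 97` → a = [7, 9, 97, 3, 9] (same object as c); c = [7, 9, 97, 3, 9] (same object as a)
`b.append(370)` → b = [9, 3, 3, 370]
`print(a)` → prints [7, 9, 97, 3, 9]
`print(b)` → prints [9, 3, 3, 370]
`print(c)` → prints [7, 9, 97, 3, 9]

Answer:
[7, 9, 97, 3, 9]
[9, 3, 3, 370]
[7, 9, 97, 3, 9]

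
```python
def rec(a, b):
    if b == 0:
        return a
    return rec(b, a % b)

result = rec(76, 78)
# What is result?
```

rec(76, 78) -> rec(78, 76) -> rec(76, 2) -> rec(2, 0) -> 2

Answer: 2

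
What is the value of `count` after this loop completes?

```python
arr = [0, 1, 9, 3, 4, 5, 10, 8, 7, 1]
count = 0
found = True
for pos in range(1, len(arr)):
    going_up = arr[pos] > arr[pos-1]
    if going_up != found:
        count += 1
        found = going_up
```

Count direction changes in [0, 1, 9, 3, 4, 5, 10, 8, 7, 1]
`count` takes the values: 0 → 1 → 2 → 3

Answer: 3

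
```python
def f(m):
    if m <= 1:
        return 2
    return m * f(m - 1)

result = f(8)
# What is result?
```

f(8) = 8 * 7 * 6 * 5 * 4 * 3 * 2 * 2 = 80640

Answer: 80640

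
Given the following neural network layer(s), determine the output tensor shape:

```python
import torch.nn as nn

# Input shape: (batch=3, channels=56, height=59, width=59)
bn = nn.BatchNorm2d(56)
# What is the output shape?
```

Input: (3, 56, 59, 59) -> Output: (3, 56, 59, 59)

Answer: (3, 56, 59, 59)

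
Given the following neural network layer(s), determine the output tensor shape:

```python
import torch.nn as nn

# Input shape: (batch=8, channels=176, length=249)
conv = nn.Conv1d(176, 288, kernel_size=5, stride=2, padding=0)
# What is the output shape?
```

Input: (8, 176, 249) -> Output: (8, 288, 123)

Answer: (8, 288, 123)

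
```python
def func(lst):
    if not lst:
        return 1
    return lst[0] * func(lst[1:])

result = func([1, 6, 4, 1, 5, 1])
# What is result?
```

Product over [1, 6, 4, 1, 5, 1] = 1 * 6 * 4 * 1 * 5 * 1 = 120

Answer: 120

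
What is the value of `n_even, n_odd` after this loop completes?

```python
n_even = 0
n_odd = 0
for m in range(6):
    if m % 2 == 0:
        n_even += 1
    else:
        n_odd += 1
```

Count evens and odds in range(6)
`n_even, n_odd` takes the values: (0, 0) → (1, 0) → (1, 1) → (2, 1) → (2, 2) → (3, 2) → (3, 3)

Answer: 3, 3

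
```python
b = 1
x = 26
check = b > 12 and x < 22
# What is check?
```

Trace:
`b = 1` → b = 1
`x = 26` → x = 26
`check = b > 12 and x < 22` → check = False
So check = False

Answer: False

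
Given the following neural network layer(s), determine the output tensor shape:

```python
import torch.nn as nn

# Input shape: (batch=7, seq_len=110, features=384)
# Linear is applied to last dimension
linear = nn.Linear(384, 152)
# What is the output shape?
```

Input: (7, 110, 384) -> Output: (7, 110, 152)

Answer: (7, 110, 152)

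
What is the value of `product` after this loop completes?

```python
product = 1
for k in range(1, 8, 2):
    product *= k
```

Product of 1, 3, 5, ... up to 7
`product` takes the values: 1 → 3 → 15 → 105

Answer: 105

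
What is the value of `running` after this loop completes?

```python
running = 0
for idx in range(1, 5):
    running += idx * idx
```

Sum of squares 1² to 4² = 30
`running` takes the values: 0 → 1 → 5 → 14 → 30

Answer: 30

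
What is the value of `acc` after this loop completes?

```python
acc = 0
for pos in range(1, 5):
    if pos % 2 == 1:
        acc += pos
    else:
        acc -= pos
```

Add odd, subtract even
`acc` takes the values: 0 → 1 → -1 → 2 → -2

Answer: -2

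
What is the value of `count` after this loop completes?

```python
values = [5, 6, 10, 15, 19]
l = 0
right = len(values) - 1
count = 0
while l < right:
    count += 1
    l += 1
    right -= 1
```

Iterations until pointers meet (list length 5)
`count` takes the values: 0 → 1 → 2

Answer: 2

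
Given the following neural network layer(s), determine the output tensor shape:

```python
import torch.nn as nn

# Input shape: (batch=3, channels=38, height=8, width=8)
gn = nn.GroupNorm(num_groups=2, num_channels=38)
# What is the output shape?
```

Input: (3, 38, 8, 8) -> Output: (3, 38, 8, 8)

Answer: (3, 38, 8, 8)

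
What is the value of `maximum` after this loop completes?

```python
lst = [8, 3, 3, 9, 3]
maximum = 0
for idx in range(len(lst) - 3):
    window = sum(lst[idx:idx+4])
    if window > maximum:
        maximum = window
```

Max sum of 4-element window in [8, 3, 3, 9, 3]
`maximum` takes the values: 0 → 23

Answer: 23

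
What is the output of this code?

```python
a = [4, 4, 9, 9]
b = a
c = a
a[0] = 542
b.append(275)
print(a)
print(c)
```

Key concept: multiple aliases.
Step by step:
`a = [4, 4, 9, 9]` → a = [4, 4, 9, 9]
`b = a` → b = [4, 4, 9, 9] (same object as a)
`c = a` → c = [4, 4, 9, 9] (same object as a, b)
`a[0] = 542` → a = [542, 4, 9, 9] (same object as b, c); b = [542, 4, 9, 9] (same object as a, c); c = [542, 4, 9, 9] (same object as a, b)
`b.append(275)` → a = [542, 4, 9, 9, 275] (same object as b, c); b = [542, 4, 9, 9, 275] (same object as a, c); c = [542, 4, 9, 9, 275] (same object as a, b)
`print(a)` → prints [542, 4, 9, 9, 275]
`print(c)` → prints [542, 4, 9, 9, 275]

Answer:
[542, 4, 9, 9, 275]
[542, 4, 9, 9, 275]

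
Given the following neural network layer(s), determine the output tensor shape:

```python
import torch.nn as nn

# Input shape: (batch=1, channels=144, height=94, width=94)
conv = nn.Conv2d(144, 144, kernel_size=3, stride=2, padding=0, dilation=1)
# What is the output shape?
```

Input: (1, 144, 94, 94) -> Output: (1, 144, 46, 46)

Answer: (1, 144, 46, 46)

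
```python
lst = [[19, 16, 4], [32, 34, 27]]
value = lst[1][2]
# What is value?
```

Trace:
`lst = [[19, 16, 4], [32, 34, 27]]` → lst = [[19, 16, 4], [32, 34, 27]]
`value = lst[1][2]` → value = 27
So value = 27

Answer: 27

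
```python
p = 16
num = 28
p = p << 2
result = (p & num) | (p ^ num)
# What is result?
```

Trace:
`p = 16` → p = 16
`num = 28` → num = 28
`p = p << 2` → p = 64
`result = (p & num) | (p ^ num)` → result = 92
So result = 92

Answer: 92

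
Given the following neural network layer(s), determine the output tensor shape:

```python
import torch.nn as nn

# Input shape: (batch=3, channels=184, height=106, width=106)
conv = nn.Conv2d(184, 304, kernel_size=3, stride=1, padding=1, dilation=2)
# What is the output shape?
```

Input: (3, 184, 106, 106) -> Output: (3, 304, 104, 104)

Answer: (3, 304, 104, 104)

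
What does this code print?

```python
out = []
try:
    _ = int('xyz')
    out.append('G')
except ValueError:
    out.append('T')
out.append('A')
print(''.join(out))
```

Execution trace: 'T' (except ValueError) → 'A' (after the try/except). Output: TA

Answer: TA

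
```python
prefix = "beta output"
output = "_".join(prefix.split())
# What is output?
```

Trace:
`prefix = "beta output"` → prefix = 'beta output'
`output = "_".join(prefix.split())` → output = 'beta_output'
So output = 'beta_output'

Answer: 'beta_output'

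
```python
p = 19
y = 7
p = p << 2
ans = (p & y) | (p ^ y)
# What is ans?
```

Trace:
`p = 19` → p = 19
`y = 7` → y = 7
`p = p << 2` → p = 76
`ans = (p & y) | (p ^ y)` → ans = 79
So ans = 79

Answer: 79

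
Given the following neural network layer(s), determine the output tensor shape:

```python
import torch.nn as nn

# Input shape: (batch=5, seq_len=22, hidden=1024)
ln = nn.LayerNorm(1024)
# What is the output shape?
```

Input: (5, 22, 1024) -> Output: (5, 22, 1024)

Answer: (5, 22, 1024)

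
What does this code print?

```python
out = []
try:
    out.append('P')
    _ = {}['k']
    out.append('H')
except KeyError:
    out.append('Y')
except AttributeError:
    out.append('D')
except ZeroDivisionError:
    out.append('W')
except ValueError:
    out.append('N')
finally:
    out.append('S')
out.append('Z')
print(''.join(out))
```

Execution trace: 'P' (try body) → 'Y' (except KeyError) → 'S' (finally) → 'Z' (after the try/except). Output: PYSZ

Answer: PYSZ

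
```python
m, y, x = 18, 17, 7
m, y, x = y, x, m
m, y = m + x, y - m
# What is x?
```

Trace:
`m, y, x = 18, 17, 7` → m = 18; y = 17; x = 7
`m, y, x = y, x, m` → m = 17; y = 7; x = 18
`m, y = m + x, y - m` → m = 35; y = -10
So x = 18

Answer: 18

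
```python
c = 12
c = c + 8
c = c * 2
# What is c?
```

Trace:
`c = 12` → c = 12
`c = c + 8` → c = 20
`c = c * 2` → c = 40
So c = 40

Answer: 40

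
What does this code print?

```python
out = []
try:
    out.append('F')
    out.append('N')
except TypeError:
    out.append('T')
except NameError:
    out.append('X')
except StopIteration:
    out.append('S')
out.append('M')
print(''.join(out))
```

Execution trace: 'F' (try body) → 'N' (try body, no exception) → 'M' (after the try/except). Output: FNM

Answer: FNM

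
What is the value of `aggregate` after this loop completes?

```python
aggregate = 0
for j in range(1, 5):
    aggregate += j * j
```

Sum of squares 1² to 4² = 30
`aggregate` takes the values: 0 → 1 → 5 → 14 → 30

Answer: 30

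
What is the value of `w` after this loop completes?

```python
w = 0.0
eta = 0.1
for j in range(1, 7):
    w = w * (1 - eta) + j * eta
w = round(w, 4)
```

Moving average with lr=0.1
`w` takes the values: 0.0 → 0.1 → 0.29 → 0.561 → 0.9049 → 1.31441 → 1.782969 → 1.783

Answer: 1.783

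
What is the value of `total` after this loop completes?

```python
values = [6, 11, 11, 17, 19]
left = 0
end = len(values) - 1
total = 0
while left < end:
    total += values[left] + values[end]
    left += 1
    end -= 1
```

Sum of pairs from ends
`total` takes the values: 0 → 25 → 53

Answer: 53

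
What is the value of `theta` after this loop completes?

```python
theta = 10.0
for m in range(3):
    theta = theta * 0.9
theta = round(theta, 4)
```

Exponential decay: 10.0 * 0.9^3
`theta` takes the values: 10.0 → 9.0 → 8.1 → 7.29

Answer: 7.29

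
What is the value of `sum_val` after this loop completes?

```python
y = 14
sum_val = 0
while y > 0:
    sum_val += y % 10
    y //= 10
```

Sum digits of 14
`sum_val` takes the values: 0 → 4 → 5

Answer: 5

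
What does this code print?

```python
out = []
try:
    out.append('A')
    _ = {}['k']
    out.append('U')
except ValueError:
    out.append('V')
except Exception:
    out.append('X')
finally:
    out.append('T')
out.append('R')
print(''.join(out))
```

Execution trace: 'A' (try body) → 'X' (except Exception) → 'T' (finally) → 'R' (after the try/except). Output: AXTR

Answer: AXTR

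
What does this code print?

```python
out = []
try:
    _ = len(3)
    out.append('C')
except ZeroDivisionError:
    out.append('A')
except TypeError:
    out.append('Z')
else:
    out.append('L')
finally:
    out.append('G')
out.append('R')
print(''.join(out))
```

Execution trace: 'Z' (except TypeError) → 'G' (finally) → 'R' (after the try/except). Output: ZGR

Answer: ZGR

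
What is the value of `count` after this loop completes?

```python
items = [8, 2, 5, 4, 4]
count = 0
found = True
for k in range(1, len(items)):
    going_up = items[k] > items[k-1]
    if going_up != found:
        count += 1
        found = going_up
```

Count direction changes in [8, 2, 5, 4, 4]
`count` takes the values: 0 → 1 → 2 → 3

Answer: 3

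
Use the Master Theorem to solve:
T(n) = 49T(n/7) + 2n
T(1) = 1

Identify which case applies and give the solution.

a=49, b=7, f(n)=2n. log_7(49) = 2. Since c=1 < 2, Case 1 applies: T(n) = Θ(n^log_b(a)) = O(n^2).

Answer: O(n^2) - Case 1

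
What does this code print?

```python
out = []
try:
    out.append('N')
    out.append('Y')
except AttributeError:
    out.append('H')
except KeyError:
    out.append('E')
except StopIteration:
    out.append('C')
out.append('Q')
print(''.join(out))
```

Execution trace: 'N' (try body) → 'Y' (try body, no exception) → 'Q' (after the try/except). Output: NYQ

Answer: NYQ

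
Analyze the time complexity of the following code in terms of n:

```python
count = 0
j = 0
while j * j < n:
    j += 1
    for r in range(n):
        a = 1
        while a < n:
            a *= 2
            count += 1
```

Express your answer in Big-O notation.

Each loop level contributes: √n × n × log n. Multiplying the contributions gives O(n√n log n).

Answer: O(n√n log n)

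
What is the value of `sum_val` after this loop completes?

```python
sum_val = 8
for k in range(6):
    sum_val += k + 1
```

Start at 8, add 1 to 6 = 29
`sum_val` takes the values: 8 → 9 → 11 → 14 → 18 → 23 → 29

Answer: 29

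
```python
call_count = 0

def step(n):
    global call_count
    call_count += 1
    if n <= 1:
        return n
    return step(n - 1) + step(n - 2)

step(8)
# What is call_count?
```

Calls(n) = 1 + Calls(n-1) + Calls(n-2); Calls(0)=Calls(1)=1. For n=8 this gives 67.

Answer: 67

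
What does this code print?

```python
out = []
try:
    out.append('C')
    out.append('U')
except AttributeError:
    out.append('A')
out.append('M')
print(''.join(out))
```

Execution trace: 'C' (try body) → 'U' (try body, no exception) → 'M' (after the try/except). Output: CUM

Answer: CUM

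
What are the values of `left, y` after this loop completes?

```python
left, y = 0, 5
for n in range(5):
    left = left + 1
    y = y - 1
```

left goes 0→5, y goes 5→0
`left, y` takes the values: (0, 5) → (1, 5) → (1, 4) → (2, 4) → (2, 3) → (3, 3) → (3, 2) → (4, 2) → (4, 1) → (5, 1) → (5, 0)

Answer: 5, 0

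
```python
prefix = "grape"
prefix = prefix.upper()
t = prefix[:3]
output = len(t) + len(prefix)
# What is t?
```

Trace:
`prefix = "grape"` → prefix = 'grape'
`prefix = prefix.upper()` → prefix = 'GRAPE'
`t = prefix[:3]` → t = 'GRA'
`output = len(t) + len(prefix)` → output = 8
So t = 'GRA'

Answer: 'GRA'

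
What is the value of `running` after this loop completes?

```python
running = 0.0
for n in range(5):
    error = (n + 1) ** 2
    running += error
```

Sum of squared losses 1² + 2² + ... + 5²
`running` takes the values: 0.0 → 1.0 → 5.0 → 14.0 → 30.0 → 55.0

Answer: 55.0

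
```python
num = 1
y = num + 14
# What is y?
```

Trace:
`num = 1` → num = 1
`y = num + 14` → y = 15
So y = 15

Answer: 15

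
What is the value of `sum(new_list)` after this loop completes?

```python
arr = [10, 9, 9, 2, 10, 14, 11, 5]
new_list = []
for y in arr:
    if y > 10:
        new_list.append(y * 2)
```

Sum of doubled values > 10
`new_list` takes the values: [] → [28] → [28, 22]
So `sum(new_list)` = 50

Answer: 50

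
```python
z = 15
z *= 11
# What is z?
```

Trace:
`z = 15` → z = 15
`z *= 11` → z = 165
So z = 165

Answer: 165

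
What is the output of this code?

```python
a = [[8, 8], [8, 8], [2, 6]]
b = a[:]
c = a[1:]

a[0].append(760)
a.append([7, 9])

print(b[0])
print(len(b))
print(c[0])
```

Key concept: slice with nested mutation.
Step by step:
`a = [[8, 8], [8, 8], [2, 6]]` → a = [[8, 8], [8, 8], [2, 6]]
`b = a[:]` → b = [[8, 8], [8, 8], [2, 6]]
`c = a[1:]` → c = [[8, 8], [2, 6]]
`a[0].append(760)` → a = [[8, 8, 760], [8, 8], [2, 6]]; b = [[8, 8, 760], [8, 8], [2, 6]]
`a.append([7, 9])` → a = [[8, 8, 760], [8, 8], [2, 6], [7, 9]]
`print(b[0])` → prints [8, 8, 760]
`print(len(b))` → prints 3
`print(c[0])` → prints [8, 8]

Answer:
[8, 8, 760]
3
[8, 8]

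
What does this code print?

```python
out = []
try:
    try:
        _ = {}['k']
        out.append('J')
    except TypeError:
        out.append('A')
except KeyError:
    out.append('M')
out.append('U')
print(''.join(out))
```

Execution trace: 'M' (outer except KeyError) → 'U' (after the try/except). Output: MU

Answer: MU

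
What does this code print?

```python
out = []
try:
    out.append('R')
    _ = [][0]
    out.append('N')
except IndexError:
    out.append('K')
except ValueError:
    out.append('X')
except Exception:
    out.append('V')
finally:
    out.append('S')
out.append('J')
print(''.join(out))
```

Execution trace: 'R' (try body) → 'K' (except IndexError) → 'S' (finally) → 'J' (after the try/except). Output: RKSJ

Answer: RKSJ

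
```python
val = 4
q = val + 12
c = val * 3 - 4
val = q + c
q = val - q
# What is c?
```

Trace:
`val = 4` → val = 4
`q = val + 12` → q = 16
`c = val * 3 - 4` → c = 8
`val = q + c` → val = 24
`q = val - q` → q = 8
So c = 8

Answer: 8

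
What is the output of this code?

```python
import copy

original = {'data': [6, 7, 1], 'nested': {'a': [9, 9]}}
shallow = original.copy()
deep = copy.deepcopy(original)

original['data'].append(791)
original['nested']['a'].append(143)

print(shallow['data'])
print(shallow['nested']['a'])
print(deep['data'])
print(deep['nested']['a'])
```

Key concept: comparing shallow vs deep copy.
Step by step:
`original = {'data': [6, 7, 1], 'nested': {'a': [9, 9]}}` → original = {'data': [6, 7, 1], 'nested': {'a': [9, 9]}}
`shallow = original.copy()` → shallow = {'data': [6, 7, 1], 'nested': {'a': [9, 9]}}
`deep = copy.deepcopy(original)` → deep = {'data': [6, 7, 1], 'nested': {'a': [9, 9]}}
`original['data'].append(791)` → original = {'data': [6, 7, 1, 791], 'nested': {'a': [9, 9]}}; shallow = {'data': [6, 7, 1, 791], 'nested': {'a': [9, 9]}}
`original['nested']['a'].append(143)` → original = {'data': [6, 7, 1, 791], 'nested': {'a': [9, 9, 143]}}; shallow = {'data': [6, 7, 1, 791], 'nested': {'a': [9, 9, 143]}}
`print(shallow['data'])` → prints [6, 7, 1, 791]
`print(shallow['nested']['a'])` → prints [9, 9, 143]
`print(deep['data'])` → prints [6, 7, 1]
`print(deep['nested']['a'])` → prints [9, 9]

Answer:
[6, 7, 1, 791]
[9, 9, 143]
[6, 7, 1]
[9, 9]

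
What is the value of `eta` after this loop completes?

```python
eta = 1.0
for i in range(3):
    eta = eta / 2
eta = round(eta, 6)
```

Halving LR 3 times: 1 / 2^3
`eta` takes the values: 1.0 → 0.5 → 0.25 → 0.125

Answer: 0.125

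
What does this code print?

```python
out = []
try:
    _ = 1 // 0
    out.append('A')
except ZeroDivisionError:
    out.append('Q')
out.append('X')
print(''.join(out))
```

Execution trace: 'Q' (except ZeroDivisionError) → 'X' (after the try/except). Output: QX

Answer: QX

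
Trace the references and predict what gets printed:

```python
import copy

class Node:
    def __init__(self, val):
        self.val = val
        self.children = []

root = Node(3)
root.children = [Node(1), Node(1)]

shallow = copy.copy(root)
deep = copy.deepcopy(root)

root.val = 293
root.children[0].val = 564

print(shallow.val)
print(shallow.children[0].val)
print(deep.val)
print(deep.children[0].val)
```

Key concept: deep copy with custom objects.
Step by step:
`root = Node(3)` → root = Node(val=3, children=[])
`root.children = [Node(1), Node(1)]` → root = Node(val=3, children=[Node(val=1, children=[]), Node(val=1, children=[])])
`shallow = copy.copy(root)` → shallow = Node(val=3, children=[Node(val=1, children=[]), Node(val=1, children=[])])
`deep = copy.deepcopy(root)` → deep = Node(val=3, children=[Node(val=1, children=[]), Node(val=1, children=[])])
`root.val = 293` → root = Node(val=293, children=[Node(val=1, children=[]), Node(val=1, children=[])])
`root.children[0].val = 564` → root = Node(val=293, children=[Node(val=564, children=[]), Node(val=1, children=[])]); shallow = Node(val=3, children=[Node(val=564, children=[]), Node(val=1, children=[])])
`print(shallow.val)` → prints 3
`print(shallow.children[0].val)` → prints 564
`print(deep.val)` → prints 3
`print(deep.children[0].val)` → prints 1

Answer:
3
564
3
1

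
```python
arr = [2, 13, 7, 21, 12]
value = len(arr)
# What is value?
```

Trace:
`arr = [2, 13, 7, 21, 12]` → arr = [2, 13, 7, 21, 12]
`value = len(arr)` → value = 5
So value = 5

Answer: 5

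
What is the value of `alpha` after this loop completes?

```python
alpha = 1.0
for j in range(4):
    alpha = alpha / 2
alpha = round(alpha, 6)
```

Halving LR 4 times: 1 / 2^4
`alpha` takes the values: 1.0 → 0.5 → 0.25 → 0.125 → 0.0625

Answer: 0.0625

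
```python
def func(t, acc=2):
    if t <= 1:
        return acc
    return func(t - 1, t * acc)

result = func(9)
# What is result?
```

Accumulator trace (n, acc): (9, 2) -> (8, 18) -> (7, 144) -> (6, 1008) -> (5, 6048) -> (4, 30240) -> (3, 120960) -> (2, 362880) -> (1, 725760) -> return 725760

Answer: 725760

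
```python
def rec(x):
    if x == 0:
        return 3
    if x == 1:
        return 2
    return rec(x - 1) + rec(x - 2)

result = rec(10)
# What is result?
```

Build up from base cases: rec(0)=3, rec(1)=2, rec(2)=5, rec(3)=7, rec(4)=12, rec(5)=19, rec(6)=31, ..., rec(10)=212

Answer: 212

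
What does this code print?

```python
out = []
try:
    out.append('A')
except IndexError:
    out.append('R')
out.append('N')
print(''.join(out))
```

Execution trace: 'A' (try body, no exception) → 'N' (after the try/except). Output: AN

Answer: AN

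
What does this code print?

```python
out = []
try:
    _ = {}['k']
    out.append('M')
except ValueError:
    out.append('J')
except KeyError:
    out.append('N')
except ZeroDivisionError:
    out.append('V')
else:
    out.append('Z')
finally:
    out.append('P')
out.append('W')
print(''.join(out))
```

Execution trace: 'N' (except KeyError) → 'P' (finally) → 'W' (after the try/except). Output: NPW

Answer: NPW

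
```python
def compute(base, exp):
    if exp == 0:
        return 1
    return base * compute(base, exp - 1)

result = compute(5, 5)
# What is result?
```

compute(5, 5) = 5 * 5 * 5 * 5 * 5 = 3125

Answer: 3125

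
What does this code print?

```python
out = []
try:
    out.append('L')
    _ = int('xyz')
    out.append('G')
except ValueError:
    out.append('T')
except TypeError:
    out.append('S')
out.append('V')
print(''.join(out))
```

Execution trace: 'L' (try body) → 'T' (except ValueError) → 'V' (after the try/except). Output: LTV

Answer: LTV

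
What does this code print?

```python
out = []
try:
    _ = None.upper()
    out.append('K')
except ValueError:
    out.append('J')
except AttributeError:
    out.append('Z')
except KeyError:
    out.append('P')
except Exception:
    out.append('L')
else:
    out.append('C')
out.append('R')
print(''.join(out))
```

Execution trace: 'Z' (except AttributeError) → 'R' (after the try/except). Output: ZR

Answer: ZR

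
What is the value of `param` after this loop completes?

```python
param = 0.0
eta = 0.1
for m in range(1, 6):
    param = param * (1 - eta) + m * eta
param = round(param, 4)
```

Moving average with lr=0.1
`param` takes the values: 0.0 → 0.1 → 0.29 → 0.561 → 0.9049 → 1.31441 → 1.3144

Answer: 1.3144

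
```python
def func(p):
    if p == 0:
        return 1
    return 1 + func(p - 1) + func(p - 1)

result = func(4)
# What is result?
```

func(p) = 1 + 2·func(p-1), func(0)=1. Closed form: (1+1)·2^4 - 1 = 31.

Answer: 31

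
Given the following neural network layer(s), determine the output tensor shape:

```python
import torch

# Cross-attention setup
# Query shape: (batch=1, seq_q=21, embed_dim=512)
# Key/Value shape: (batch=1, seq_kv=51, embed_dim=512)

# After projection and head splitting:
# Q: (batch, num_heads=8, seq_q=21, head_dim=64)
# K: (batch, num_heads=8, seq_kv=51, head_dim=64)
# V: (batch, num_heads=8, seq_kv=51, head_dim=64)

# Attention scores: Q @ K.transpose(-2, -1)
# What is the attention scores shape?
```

Input: (1, 21, 512) -> Output: (1, 8, 21, 51)

Answer: (1, 8, 21, 51)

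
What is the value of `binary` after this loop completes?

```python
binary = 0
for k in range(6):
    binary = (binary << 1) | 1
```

Build 6 consecutive 1-bits: 0b111111
`binary` takes the values: 0 → 1 → 3 → 7 → 15 → 31 → 63

Answer: 63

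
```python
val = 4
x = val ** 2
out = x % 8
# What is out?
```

Trace:
`val = 4` → val = 4
`x = val ** 2` → x = 16
`out = x % 8` → out = 0
So out = 0

Answer: 0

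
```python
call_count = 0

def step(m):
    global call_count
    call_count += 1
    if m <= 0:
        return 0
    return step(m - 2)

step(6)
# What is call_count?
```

Linear recursion stepping by 2: 4 calls from m=6 down to ≤0.

Answer: 4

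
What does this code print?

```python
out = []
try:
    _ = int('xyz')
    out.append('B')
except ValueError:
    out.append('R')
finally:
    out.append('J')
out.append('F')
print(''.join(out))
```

Execution trace: 'R' (except ValueError) → 'J' (finally) → 'F' (after the try/except). Output: RJF

Answer: RJF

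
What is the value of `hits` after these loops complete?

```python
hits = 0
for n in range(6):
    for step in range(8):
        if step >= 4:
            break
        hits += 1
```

Inner breaks at 4, outer runs 6 times
`hits` takes the values: 0 → 1 → 2 → 3 → 4 → 5 → 6 → 7 → 8 → 9 → 10 → 11 → 12 → 13 → 14 → 15 → 16 → 17 → 18 → 19 → 20 → 21 → 22 → 23 → 24

Answer: 24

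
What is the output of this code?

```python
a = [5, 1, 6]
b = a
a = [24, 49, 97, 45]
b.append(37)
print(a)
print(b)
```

Key concept: rebinding vs mutation: a is rebound to a new list, b still points at the original.
Step by step:
`a = [5, 1, 6]` → a = [5, 1, 6]
`b = a` → b = [5, 1, 6] (same object as a)
`a = [24, 49, 97, 45]` → a = [24, 49, 97, 45]
`b.append(37)` → b = [5, 1, 6, 37]
`print(a)` → prints [24, 49, 97, 45]
`print(b)` → prints [5, 1, 6, 37]

Answer:
[24, 49, 97, 45]
[5, 1, 6, 37]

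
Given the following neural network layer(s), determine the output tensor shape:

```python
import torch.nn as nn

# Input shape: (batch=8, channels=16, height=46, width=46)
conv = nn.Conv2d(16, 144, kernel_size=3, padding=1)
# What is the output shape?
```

Input: (8, 16, 46, 46) -> Output: (8, 144, 46, 46)

Answer: (8, 144, 46, 46)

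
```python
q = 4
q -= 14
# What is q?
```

Trace:
`q = 4` → q = 4
`q -= 14` → q = -10
So q = -10

Answer: -10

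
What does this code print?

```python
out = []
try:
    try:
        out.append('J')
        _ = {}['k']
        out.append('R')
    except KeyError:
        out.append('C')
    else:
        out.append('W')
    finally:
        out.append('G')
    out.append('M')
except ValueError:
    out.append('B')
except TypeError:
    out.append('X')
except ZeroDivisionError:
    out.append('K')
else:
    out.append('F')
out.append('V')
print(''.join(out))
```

Execution trace: 'J' (inner try body) → 'C' (inner except KeyError) → 'G' (inner finally) → 'M' (try body, no exception) → 'F' (else) → 'V' (after the try/except). Output: JCGMFV

Answer: JCGMFV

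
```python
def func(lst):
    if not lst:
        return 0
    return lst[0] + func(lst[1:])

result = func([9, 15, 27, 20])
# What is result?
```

9 + 15 + 27 + 20 + 0 = 71

Answer: 71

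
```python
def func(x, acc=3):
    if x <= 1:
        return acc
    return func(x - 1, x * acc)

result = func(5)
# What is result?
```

Accumulator trace (n, acc): (5, 3) -> (4, 15) -> (3, 60) -> (2, 180) -> (1, 360) -> return 360

Answer: 360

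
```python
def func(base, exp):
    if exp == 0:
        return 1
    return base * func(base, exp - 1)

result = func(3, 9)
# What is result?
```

func(3, 9) = 3 * 3 * 3 * 3 * 3 * 3 * 3 * 3 * 3 = 19683

Answer: 19683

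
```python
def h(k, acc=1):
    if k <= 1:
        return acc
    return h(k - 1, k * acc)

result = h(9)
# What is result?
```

Accumulator trace (n, acc): (9, 1) -> (8, 9) -> (7, 72) -> (6, 504) -> (5, 3024) -> (4, 15120) -> (3, 60480) -> (2, 181440) -> (1, 362880) -> return 362880

Answer: 362880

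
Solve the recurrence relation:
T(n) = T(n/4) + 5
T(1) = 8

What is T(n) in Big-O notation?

Each step divides n by 4 and adds 5. After log_4(n) steps we reach T(1)=8. So T(n) = 5·log_4(n) + 8 = O(log n).

Answer: O(log n)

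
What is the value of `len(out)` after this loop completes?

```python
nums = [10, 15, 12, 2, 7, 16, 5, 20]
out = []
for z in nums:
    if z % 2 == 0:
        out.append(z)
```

Count even numbers in [10, 15, 12, 2, 7, 16, 5, 20]
`out` takes the values: [] → [10] → [10, 12] → [10, 12, 2] → [10, 12, 2, 16] → [10, 12, 2, 16, 20]
So `len(out)` = 5

Answer: 5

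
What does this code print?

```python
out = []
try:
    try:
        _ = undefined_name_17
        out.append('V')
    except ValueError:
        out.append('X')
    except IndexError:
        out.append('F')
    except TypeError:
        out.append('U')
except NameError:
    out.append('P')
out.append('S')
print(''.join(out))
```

Execution trace: 'P' (outer except NameError) → 'S' (after the try/except). Output: PS

Answer: PS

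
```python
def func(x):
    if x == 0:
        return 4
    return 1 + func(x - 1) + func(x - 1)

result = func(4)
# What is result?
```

func(x) = 1 + 2·func(x-1), func(0)=4. Closed form: (4+1)·2^4 - 1 = 79.

Answer: 79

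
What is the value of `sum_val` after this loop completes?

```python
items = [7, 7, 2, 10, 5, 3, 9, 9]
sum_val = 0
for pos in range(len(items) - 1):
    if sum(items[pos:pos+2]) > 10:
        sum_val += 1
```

Count windows with sum > 10
`sum_val` takes the values: 0 → 1 → 2 → 3 → 4 → 5

Answer: 5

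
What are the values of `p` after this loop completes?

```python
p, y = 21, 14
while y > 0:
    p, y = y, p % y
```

GCD of 21 and 14
`p` takes the values: 21 → 14 → 7

Answer: 7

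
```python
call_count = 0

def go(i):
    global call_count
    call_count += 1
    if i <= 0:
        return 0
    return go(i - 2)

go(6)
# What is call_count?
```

Linear recursion stepping by 2: 4 calls from i=6 down to ≤0.

Answer: 4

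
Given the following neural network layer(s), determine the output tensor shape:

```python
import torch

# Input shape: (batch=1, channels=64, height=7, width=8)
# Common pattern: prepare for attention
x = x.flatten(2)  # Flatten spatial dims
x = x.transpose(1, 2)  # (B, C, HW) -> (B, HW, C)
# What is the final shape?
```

Input: (1, 64, 7, 8) -> after flatten(2): (1, 64, 56) -> Output: (1, 56, 64)

Answer: (1, 56, 64)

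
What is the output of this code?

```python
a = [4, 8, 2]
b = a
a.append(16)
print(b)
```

Key concept: basic list aliasing.
Step by step:
`a = [4, 8, 2]` → a = [4, 8, 2]
`b = a` → b = [4, 8, 2] (same object as a)
`a.append(16)` → a = [4, 8, 2, 16] (same object as b); b = [4, 8, 2, 16] (same object as a)
`print(b)` → prints [4, 8, 2, 16]

Answer: [4, 8, 2, 16]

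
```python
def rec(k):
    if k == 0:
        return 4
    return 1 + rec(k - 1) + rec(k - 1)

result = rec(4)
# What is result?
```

rec(k) = 1 + 2·rec(k-1), rec(0)=4. Closed form: (4+1)·2^4 - 1 = 79.

Answer: 79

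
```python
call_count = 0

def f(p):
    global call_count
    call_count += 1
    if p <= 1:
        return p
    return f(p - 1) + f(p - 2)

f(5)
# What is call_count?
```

Calls(p) = 1 + Calls(p-1) + Calls(p-2); Calls(0)=Calls(1)=1. For p=5 this gives 15.

Answer: 15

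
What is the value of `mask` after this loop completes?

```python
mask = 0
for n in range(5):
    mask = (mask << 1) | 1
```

Build 5 consecutive 1-bits: 0b11111
`mask` takes the values: 0 → 1 → 3 → 7 → 15 → 31

Answer: 31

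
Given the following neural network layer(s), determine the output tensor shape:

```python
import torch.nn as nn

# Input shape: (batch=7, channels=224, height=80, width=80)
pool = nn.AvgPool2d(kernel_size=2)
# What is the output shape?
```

Input: (7, 224, 80, 80) -> Output: (7, 224, 40, 40)

Answer: (7, 224, 40, 40)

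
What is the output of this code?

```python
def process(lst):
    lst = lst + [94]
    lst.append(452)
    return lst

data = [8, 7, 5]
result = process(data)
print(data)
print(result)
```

Key concept: rebinding parameter vs mutation.
Step by step:
`data = [8, 7, 5]` → data = [8, 7, 5]
`result = process(data)` → result = [8, 7, 5, 94, 452]
`print(data)` → prints [8, 7, 5]
`print(result)` → prints [8, 7, 5, 94, 452]

Answer:
[8, 7, 5]
[8, 7, 5, 94, 452]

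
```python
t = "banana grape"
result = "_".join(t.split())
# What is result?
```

Trace:
`t = "banana grape"` → t = 'banana grape'
`result = "_".join(t.split())` → result = 'banana_grape'
So result = 'banana_grape'

Answer: 'banana_grape'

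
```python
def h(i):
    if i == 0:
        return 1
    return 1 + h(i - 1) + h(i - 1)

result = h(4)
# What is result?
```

h(i) = 1 + 2·h(i-1), h(0)=1. Closed form: (1+1)·2^4 - 1 = 31.

Answer: 31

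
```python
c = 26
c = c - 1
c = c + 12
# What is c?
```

Trace:
`c = 26` → c = 26
`c = c - 1` → c = 25
`c = c + 12` → c = 37
So c = 37

Answer: 37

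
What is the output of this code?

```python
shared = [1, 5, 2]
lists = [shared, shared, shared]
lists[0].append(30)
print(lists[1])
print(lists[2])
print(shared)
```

Key concept: list of same reference.
Step by step:
`shared = [1, 5, 2]` → shared = [1, 5, 2]
`lists = [shared, shared, shared]` → lists = [[1, 5, 2], [1, 5, 2], [1, 5, 2]]
`lists[0].append(30)` → shared = [1, 5, 2, 30]; lists = [[1, 5, 2, 30], [1, 5, 2, 30], [1, 5, 2, 30]]
`print(lists[1])` → prints [1, 5, 2, 30]
`print(lists[2])` → prints [1, 5, 2, 30]
`print(shared)` → prints [1, 5, 2, 30]

Answer:
[1, 5, 2, 30]
[1, 5, 2, 30]
[1, 5, 2, 30]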